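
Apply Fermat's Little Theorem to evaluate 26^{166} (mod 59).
19

By Fermat's Little Theorem, a^(p-1) ≡ 1 (mod p) for prime p and gcd(a, p) = 1
Here p = 59, so 26^58 ≡ 1 (mod 59)
We can reduce the exponent: 166 mod 58 = 50
So 26^166 ≡ 26^50 (mod 59)
Computing: 26^50 mod 59 = 19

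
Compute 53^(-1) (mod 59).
53^(-1) ≡ 49 (mod 59). Verification: 53 × 49 = 2597 ≡ 1 (mod 59)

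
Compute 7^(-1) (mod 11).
8

Using Extended Euclidean Algorithm:
gcd(7, 11) = 1
Bezout coefficients: 7 × -3 + 11 × 2 = 1
So 7 × -3 ≡ 1 (mod 11)
The inverse is -3 mod 11 = 8
Verification: 7 × 8 = 56 = 5 × 11 + 1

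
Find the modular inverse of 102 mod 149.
102^(-1) ≡ 19 (mod 149). Verification: 102 × 19 = 1938 ≡ 1 (mod 149)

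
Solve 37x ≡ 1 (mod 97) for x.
21

Using Extended Euclidean Algorithm:
gcd(37, 97) = 1
Bezout coefficients: 37 × 21 + 97 × -8 = 1
So 37 × 21 ≡ 1 (mod 97)
The inverse is 21 mod 97 = 21
Verification: 37 × 21 = 777 = 8 × 97 + 1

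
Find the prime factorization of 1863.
3^4 × 23

Divide by primes starting from smallest:
1863 ÷ 3 = 621
621 ÷ 3 = 207
207 ÷ 3 = 69
69 ÷ 3 = 23
23 ÷ 23 = 1

1863 = 3^4 × 23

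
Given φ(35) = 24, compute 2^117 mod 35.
By Euler: 2^{24} ≡ 1 (mod 35) since gcd(2, 35) = 1. 117 = 4×24 + 21. So 2^{117} ≡ 2^{21} ≡ 22 (mod 35)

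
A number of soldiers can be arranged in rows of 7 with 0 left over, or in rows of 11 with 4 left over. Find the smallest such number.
M = 7 × 11 = 77. M₁ = 11, y₁ ≡ 2 (mod 7). M₂ = 7, y₂ ≡ 8 (mod 11). z = 0×11×2 + 4×7×8 ≡ 70 (mod 77). The smallest positive such number is 70.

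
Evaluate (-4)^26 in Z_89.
Using repeated squaring. (-4) ≡ 85 (mod 89). 26 = 16 + 8 + 2 (binary 11010). Repeated squaring mod 89: 85^1 ≡ 85; 85^2 ≡ 85² = 7225 ≡ 16; 85^4 ≡ 16² = 256 ≡ 78; 85^8 ≡ 78² = 6084 ≡ 32; 85^16 ≡ 32² = 1024 ≡ 45. Multiply: (-4)^26 ≡ 85^16 × 85^8 × 85^2 ≡ 45 × 32 × 16 (mod 89): 45 × 32 = 1440 ≡ 16; 16 × 16 = 256 ≡ 78. So (-4)^26 ≡ 78 (mod 89).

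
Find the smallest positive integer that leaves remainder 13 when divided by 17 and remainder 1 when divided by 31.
M = 17 × 31 = 527. M₁ = 31, y₁ ≡ 11 (mod 17). M₂ = 17, y₂ ≡ 11 (mod 31). t = 13×31×11 + 1×17×11 ≡ 404 (mod 527). The smallest positive such number is 404.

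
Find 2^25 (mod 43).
Using repeated squaring. 25 = 16 + 8 + 1 (binary 11001). Repeated squaring mod 43: 2^1 ≡ 2; 2^2 ≡ 2² = 4 ≡ 4; 2^4 ≡ 4² = 16 ≡ 16; 2^8 ≡ 16² = 256 ≡ 41; 2^16 ≡ 41² = 1681 ≡ 4. Multiply: 2^25 = 2^16 × 2^8 × 2^1 ≡ 4 × 41 × 2 (mod 43): 4 × 41 = 164 ≡ 35; 35 × 2 = 70 ≡ 27. So 2^25 ≡ 27 (mod 43).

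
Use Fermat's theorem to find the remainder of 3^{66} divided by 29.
5

By Fermat's Little Theorem, a^(p-1) ≡ 1 (mod p) for prime p and gcd(a, p) = 1
Here p = 29, so 3^28 ≡ 1 (mod 29)
We can reduce the exponent: 66 mod 28 = 10
So 3^66 ≡ 3^10 (mod 29)
Computing: 3^10 mod 29 = 5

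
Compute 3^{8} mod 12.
9

Using successive squaring:
Binary expansion of 8: 1000
Powers of 3 mod 12 (each is the square of the previous):
  3^1 ≡ 3 (mod 12)
  3^2 ≡ 3² = 9 ≡ 9 (mod 12)
  3^4 ≡ 9² = 81 ≡ 9 (mod 12)
  3^8 ≡ 9² = 81 ≡ 9 (mod 12)
8 is a power of 2, so 3^8 is the last square: ≡ 9 (mod 12)
Result: 3^8 ≡ 9 (mod 12)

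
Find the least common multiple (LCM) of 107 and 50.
5350

First find GCD(107, 50) using the Euclidean algorithm:
107 = 2 × 50 + 7
50 = 7 × 7 + 1
7 = 7 × 1 + 0
GCD(107, 50) = 1

LCM formula: LCM(a, b) = (a × b) / GCD(a, b)
LCM(107, 50) = (107 × 50) / 1
LCM(107, 50) = 5350 / 1
LCM(107, 50) = 5350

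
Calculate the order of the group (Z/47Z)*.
46

Prime factorization: 47 = 47
Using the formula φ(n) = n × Π(1 - 1/p) for each prime factor p:
φ(47) = 47 × (1 - 1/47)
φ(47) = 46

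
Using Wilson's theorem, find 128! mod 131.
(130)! = (128)! × (129) × (130) ≡ -1 (mod 131). So (128)! ≡ -1 × [(130)(129)]^(-1) ≡ 65 (mod 131)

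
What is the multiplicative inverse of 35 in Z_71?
69

Using Extended Euclidean Algorithm:
gcd(35, 71) = 1
Bezout coefficients: 35 × -2 + 71 × 1 = 1
So 35 × -2 ≡ 1 (mod 71)
The inverse is -2 mod 71 = 69
Verification: 35 × 69 = 2415 = 34 × 71 + 1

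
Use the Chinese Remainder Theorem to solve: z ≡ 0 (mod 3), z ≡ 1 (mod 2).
M = 3 × 2 = 6. M₁ = 2, y₁ ≡ 2 (mod 3). M₂ = 3, y₂ ≡ 1 (mod 2). z = 0×2×2 + 1×3×1 ≡ 3 (mod 6)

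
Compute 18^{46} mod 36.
0

Using successive squaring:
Binary expansion of 46: 101110
Powers of 18 mod 36 (each is the square of the previous):
  18^1 ≡ 18 (mod 36)
  18^2 ≡ 18² = 324 ≡ 0 (mod 36)
  18^4 ≡ 0² = 0 ≡ 0 (mod 36)
  18^8 ≡ 0² = 0 ≡ 0 (mod 36)
  18^16 ≡ 0² = 0 ≡ 0 (mod 36)
  18^32 ≡ 0² = 0 ≡ 0 (mod 36)
46 = 32 + 8 + 4 + 2, so 18^46 = 18^32 × 18^8 × 18^4 × 18^2 ≡ 0 × 0 × 0 × 0 (mod 36)
Multiplying step by step:
  0 × 0 = 0 ≡ 0 (mod 36)
  0 × 0 = 0 ≡ 0 (mod 36)
  0 × 0 = 0 ≡ 0 (mod 36)
Result: 18^46 ≡ 0 (mod 36)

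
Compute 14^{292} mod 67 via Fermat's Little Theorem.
9

By Fermat's Little Theorem, a^(p-1) ≡ 1 (mod p) for prime p and gcd(a, p) = 1
Here p = 67, so 14^66 ≡ 1 (mod 67)
We can reduce the exponent: 292 mod 66 = 28
So 14^292 ≡ 14^28 (mod 67)
Computing: 14^28 mod 67 = 9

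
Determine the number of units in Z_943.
880

Prime factorization: 943 = 23 × 41
Using the formula φ(n) = n × Π(1 - 1/p) for each prime factor p:
φ(943) = 943 × (1 - 1/23) × (1 - 1/41)
φ(943) = 880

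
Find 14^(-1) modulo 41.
3

Using Extended Euclidean Algorithm:
gcd(14, 41) = 1
Bezout coefficients: 14 × 3 + 41 × -1 = 1
So 14 × 3 ≡ 1 (mod 41)
The inverse is 3 mod 41 = 3
Verification: 14 × 3 = 42 = 1 × 41 + 1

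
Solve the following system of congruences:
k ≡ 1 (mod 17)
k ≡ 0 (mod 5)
35

Using the Chinese Remainder Theorem:
M = product of moduli = 85
For equation 1: M_1 = 5, 5 ≡ 5 (mod 17), inverse of 5 mod 17 is 7 (check: 5 × 7 = 35 ≡ 1 (mod 17))
For equation 2: M_2 = 17, 17 ≡ 2 (mod 5), inverse of 17 mod 5 is 3 (check: 2 × 3 = 6 ≡ 1 (mod 5))
Combine: k ≡ Σ r_i×M_i×(M_i⁻¹ mod m_i) = 1×5×7 + 0×17×3 = 35 + 0 = 35
35 mod 85 = 35
k ≡ 35 (mod 85)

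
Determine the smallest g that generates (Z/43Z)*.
3

A primitive root g modulo p has order p-1 = 42
Prime divisors of 42: [2, 3, 7]
g is a primitive root iff g^(42/q) ≢ 1 (mod 43) for each prime divisor q
Testing small values:
  g = 2: 2^21 ≡ 42, 2^14 ≡ 1, 2^6 ≡ 21 (mod 43) → 2^14 ≡ 1, not primitive root
  g = 3: 3^21 ≡ 42, 3^14 ≡ 36, 3^6 ≡ 41 (mod 43) → none is 1, primitive root!
The smallest primitive root is 3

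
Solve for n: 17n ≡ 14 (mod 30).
22

Since gcd(17, 30) = 1 divides 14, a solution exists.
Multiply both sides by the inverse of 17 mod 30:
  17^(-1) mod 30 = 23
  x ≡ 23 × 14 ≡ 322 ≡ 22 (mod 30)
Verification: 17 × 22 = 374 = 12 × 30 + 14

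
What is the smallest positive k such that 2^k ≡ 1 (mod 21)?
Powers of 2 mod 21: 2^1≡2, 2^2≡4, 2^3≡8, 2^4≡16, 2^5≡11, 2^6≡1. Order = 6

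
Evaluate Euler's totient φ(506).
220

Prime factorization: 506 = 2 × 11 × 23
Using the formula φ(n) = n × Π(1 - 1/p) for each prime factor p:
φ(506) = 506 × (1 - 1/2) × (1 - 1/11) × (1 - 1/23)
φ(506) = 220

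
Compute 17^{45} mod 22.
21

Using successive squaring:
Binary expansion of 45: 101101
Powers of 17 mod 22 (each is the square of the previous):
  17^1 ≡ 17 (mod 22)
  17^2 ≡ 17² = 289 ≡ 3 (mod 22)
  17^4 ≡ 3² = 9 ≡ 9 (mod 22)
  17^8 ≡ 9² = 81 ≡ 15 (mod 22)
  17^16 ≡ 15² = 225 ≡ 5 (mod 22)
  17^32 ≡ 5² = 25 ≡ 3 (mod 22)
45 = 32 + 8 + 4 + 1, so 17^45 = 17^32 × 17^8 × 17^4 × 17^1 ≡ 3 × 15 × 9 × 17 (mod 22)
Multiplying step by step:
  3 × 15 = 45 ≡ 1 (mod 22)
  1 × 9 = 9 ≡ 9 (mod 22)
  9 × 17 = 153 ≡ 21 (mod 22)
Result: 17^45 ≡ 21 (mod 22)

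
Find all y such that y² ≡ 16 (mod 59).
The square roots of 16 mod 59 are 4 and 55. Verify: 4² = 16 ≡ 16 (mod 59)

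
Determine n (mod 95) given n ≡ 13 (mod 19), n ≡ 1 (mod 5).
51

Using the Chinese Remainder Theorem:
M = product of moduli = 95
For equation 1: M_1 = 5, 5 ≡ 5 (mod 19), inverse of 5 mod 19 is 4 (check: 5 × 4 = 20 ≡ 1 (mod 19))
For equation 2: M_2 = 19, 19 ≡ 4 (mod 5), inverse of 19 mod 5 is 4 (check: 4 × 4 = 16 ≡ 1 (mod 5))
Combine: n ≡ Σ r_i×M_i×(M_i⁻¹ mod m_i) = 13×5×4 + 1×19×4 = 260 + 76 = 336
336 mod 95 = 51
n ≡ 51 (mod 95)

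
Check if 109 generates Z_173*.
p - 1 = 172 has prime divisors 2, 43. Check 109^(172/q) mod 173 for each: 109^(172/2) = 109^86 ≡ 1, 109^(172/43) = 109^4 ≡ 22 (mod 173). Since 109^86 ≡ 1 (mod 173), the order of 109 divides 86 (in fact the order is 43) ≠ 172, so it is not a primitive root.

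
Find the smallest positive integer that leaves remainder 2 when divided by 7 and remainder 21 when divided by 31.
M = 7 × 31 = 217. M₁ = 31, y₁ ≡ 5 (mod 7). M₂ = 7, y₂ ≡ 9 (mod 31). r = 2×31×5 + 21×7×9 ≡ 114 (mod 217). The smallest positive such number is 114.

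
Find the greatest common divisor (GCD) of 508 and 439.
1

Using the Euclidean algorithm:
508 = 1 × 439 + 69
439 = 6 × 69 + 25
69 = 2 × 25 + 19
25 = 1 × 19 + 6
19 = 3 × 6 + 1
6 = 6 × 1 + 0

GCD(508, 439) = 1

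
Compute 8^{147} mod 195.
122

Using successive squaring:
Binary expansion of 147: 10010011
Powers of 8 mod 195 (each is the square of the previous):
  8^1 ≡ 8 (mod 195)
  8^2 ≡ 8² = 64 ≡ 64 (mod 195)
  8^4 ≡ 64² = 4096 ≡ 1 (mod 195)
  8^8 ≡ 1² = 1 ≡ 1 (mod 195)
  8^16 ≡ 1² = 1 ≡ 1 (mod 195)
  8^32 ≡ 1² = 1 ≡ 1 (mod 195)
  8^64 ≡ 1² = 1 ≡ 1 (mod 195)
  8^128 ≡ 1² = 1 ≡ 1 (mod 195)
147 = 128 + 16 + 2 + 1, so 8^147 = 8^128 × 8^16 × 8^2 × 8^1 ≡ 1 × 1 × 64 × 8 (mod 195)
Multiplying step by step:
  1 × 1 = 1 ≡ 1 (mod 195)
  1 × 64 = 64 ≡ 64 (mod 195)
  64 × 8 = 512 ≡ 122 (mod 195)
Result: 8^147 ≡ 122 (mod 195)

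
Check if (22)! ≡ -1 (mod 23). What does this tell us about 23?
(22)! mod 23 = 22. Since this equals -1 (mod 23), Wilson confirms 23 is prime.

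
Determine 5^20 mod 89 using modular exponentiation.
Using repeated squaring. 20 = 16 + 4 (binary 10100). Repeated squaring mod 89: 5^1 ≡ 5; 5^2 ≡ 5² = 25 ≡ 25; 5^4 ≡ 25² = 625 ≡ 2; 5^8 ≡ 2² = 4 ≡ 4; 5^16 ≡ 4² = 16 ≡ 16. Multiply: 5^20 = 5^16 × 5^4 ≡ 16 × 2 (mod 89): 16 × 2 = 32 ≡ 32. So 5^20 ≡ 32 (mod 89).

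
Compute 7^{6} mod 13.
12

Using successive squaring:
Binary expansion of 6: 110
Powers of 7 mod 13 (each is the square of the previous):
  7^1 ≡ 7 (mod 13)
  7^2 ≡ 7² = 49 ≡ 10 (mod 13)
  7^4 ≡ 10² = 100 ≡ 9 (mod 13)
6 = 4 + 2, so 7^6 = 7^4 × 7^2 ≡ 9 × 10 (mod 13)
Multiplying step by step:
  9 × 10 = 90 ≡ 12 (mod 13)
Result: 7^6 ≡ 12 (mod 13)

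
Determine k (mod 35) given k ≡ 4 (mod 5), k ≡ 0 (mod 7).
14

Using the Chinese Remainder Theorem:
M = product of moduli = 35
For equation 1: M_1 = 7, 7 ≡ 2 (mod 5), inverse of 7 mod 5 is 3 (check: 2 × 3 = 6 ≡ 1 (mod 5))
For equation 2: M_2 = 5, 5 ≡ 5 (mod 7), inverse of 5 mod 7 is 3 (check: 5 × 3 = 15 ≡ 1 (mod 7))
Combine: k ≡ Σ r_i×M_i×(M_i⁻¹ mod m_i) = 4×7×3 + 0×5×3 = 84 + 0 = 84
84 mod 35 = 14
k ≡ 14 (mod 35)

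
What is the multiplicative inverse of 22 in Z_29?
22^(-1) ≡ 4 (mod 29). Verification: 22 × 4 = 88 ≡ 1 (mod 29)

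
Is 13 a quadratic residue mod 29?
By Euler's criterion: 13^{14} ≡ 1 (mod 29). Since this equals 1, 13 is a QR.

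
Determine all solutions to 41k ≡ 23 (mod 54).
19

Since gcd(41, 54) = 1 divides 23, a solution exists.
Multiply both sides by the inverse of 41 mod 54:
  41^(-1) mod 54 = 29
  x ≡ 29 × 23 ≡ 667 ≡ 19 (mod 54)
Verification: 41 × 19 = 779 = 14 × 54 + 23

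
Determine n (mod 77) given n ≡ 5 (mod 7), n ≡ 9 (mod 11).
75

Using the Chinese Remainder Theorem:
M = product of moduli = 77
For equation 1: M_1 = 11, 11 ≡ 4 (mod 7), inverse of 11 mod 7 is 2 (check: 4 × 2 = 8 ≡ 1 (mod 7))
For equation 2: M_2 = 7, 7 ≡ 7 (mod 11), inverse of 7 mod 11 is 8 (check: 7 × 8 = 56 ≡ 1 (mod 11))
Combine: n ≡ Σ r_i×M_i×(M_i⁻¹ mod m_i) = 5×11×2 + 9×7×8 = 110 + 504 = 614
614 mod 77 = 75
n ≡ 75 (mod 77)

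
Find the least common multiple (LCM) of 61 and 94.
5734

First find GCD(61, 94) using the Euclidean algorithm:
61 = 0 × 94 + 61
94 = 1 × 61 + 33
61 = 1 × 33 + 28
33 = 1 × 28 + 5
28 = 5 × 5 + 3
5 = 1 × 3 + 2
3 = 1 × 2 + 1
2 = 2 × 1 + 0
GCD(61, 94) = 1

LCM formula: LCM(a, b) = (a × b) / GCD(a, b)
LCM(61, 94) = (61 × 94) / 1
LCM(61, 94) = 5734 / 1
LCM(61, 94) = 5734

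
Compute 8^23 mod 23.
Using Fermat: 8^{22} ≡ 1 (mod 23). 23 ≡ 1 (mod 22). So 8^{23} ≡ 8^{1} ≡ 8 (mod 23)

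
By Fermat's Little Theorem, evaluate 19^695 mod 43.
By Fermat: 19^{42} ≡ 1 (mod 43). 695 ≡ 23 (mod 42). So 19^{695} ≡ 19^{23} ≡ 26 (mod 43)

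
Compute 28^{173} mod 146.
126

Using successive squaring:
Binary expansion of 173: 10101101
Powers of 28 mod 146 (each is the square of the previous):
  28^1 ≡ 28 (mod 146)
  28^2 ≡ 28² = 784 ≡ 54 (mod 146)
  28^4 ≡ 54² = 2916 ≡ 142 (mod 146)
  28^8 ≡ 142² = 20164 ≡ 16 (mod 146)
  28^16 ≡ 16² = 256 ≡ 110 (mod 146)
  28^32 ≡ 110² = 12100 ≡ 128 (mod 146)
  28^64 ≡ 128² = 16384 ≡ 32 (mod 146)
  28^128 ≡ 32² = 1024 ≡ 2 (mod 146)
173 = 128 + 32 + 8 + 4 + 1, so 28^173 = 28^128 × 28^32 × 28^8 × 28^4 × 28^1 ≡ 2 × 128 × 16 × 142 × 28 (mod 146)
Multiplying step by step:
  2 × 128 = 256 ≡ 110 (mod 146)
  110 × 16 = 1760 ≡ 8 (mod 146)
  8 × 142 = 1136 ≡ 114 (mod 146)
  114 × 28 = 3192 ≡ 126 (mod 146)
Result: 28^173 ≡ 126 (mod 146)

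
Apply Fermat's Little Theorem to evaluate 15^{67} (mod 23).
15

By Fermat's Little Theorem, a^(p-1) ≡ 1 (mod p) for prime p and gcd(a, p) = 1
Here p = 23, so 15^22 ≡ 1 (mod 23)
We can reduce the exponent: 67 mod 22 = 1
So 15^67 ≡ 15^1 (mod 23)
Computing: 15^1 mod 23 = 15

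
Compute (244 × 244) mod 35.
1

(244 × 244) = 59536
59536 mod 35 = 1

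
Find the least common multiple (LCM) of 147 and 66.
3234

First find GCD(147, 66) using the Euclidean algorithm:
147 = 2 × 66 + 15
66 = 4 × 15 + 6
15 = 2 × 6 + 3
6 = 2 × 3 + 0
GCD(147, 66) = 3

LCM formula: LCM(a, b) = (a × b) / GCD(a, b)
LCM(147, 66) = (147 × 66) / 3
LCM(147, 66) = 9702 / 3
LCM(147, 66) = 3234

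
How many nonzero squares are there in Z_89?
For prime 89, there are (p-1)/2 = (89-1)/2 = 44 quadratic residues (excluding 0).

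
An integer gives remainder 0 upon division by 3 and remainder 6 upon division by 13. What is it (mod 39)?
M = 3 × 13 = 39. M₁ = 13, y₁ ≡ 1 (mod 3). M₂ = 3, y₂ ≡ 9 (mod 13). m = 0×13×1 + 6×3×9 ≡ 6 (mod 39). The smallest positive such number is 6.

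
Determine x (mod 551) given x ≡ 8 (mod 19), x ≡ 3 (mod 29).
293

Using the Chinese Remainder Theorem:
M = product of moduli = 551
For equation 1: M_1 = 29, 29 ≡ 10 (mod 19), inverse of 29 mod 19 is 2 (check: 10 × 2 = 20 ≡ 1 (mod 19))
For equation 2: M_2 = 19, 19 ≡ 19 (mod 29), inverse of 19 mod 29 is 26 (check: 19 × 26 = 494 ≡ 1 (mod 29))
Combine: x ≡ Σ r_i×M_i×(M_i⁻¹ mod m_i) = 8×29×2 + 3×19×26 = 464 + 1482 = 1946
1946 mod 551 = 293
x ≡ 293 (mod 551)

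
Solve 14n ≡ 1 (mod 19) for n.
14^(-1) ≡ 15 (mod 19). Verification: 14 × 15 = 210 ≡ 1 (mod 19)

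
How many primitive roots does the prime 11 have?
Number of primitive roots mod 11 = φ(10) = 4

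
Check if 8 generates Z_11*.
p - 1 = 10 has prime divisors 2, 5. Check 8^(10/q) mod 11 for each: 8^(10/2) = 8^5 ≡ 10, 8^(10/5) = 8^2 ≡ 9 (mod 11). None of these is 1, so 8 has order 10 = φ(11), so it is a primitive root mod 11.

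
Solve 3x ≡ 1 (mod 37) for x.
3^(-1) ≡ 25 (mod 37). Verification: 3 × 25 = 75 ≡ 1 (mod 37)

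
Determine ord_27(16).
Powers of 16 mod 27: 16^1≡16, 16^2≡13, 16^3≡19, 16^4≡7, 16^5≡4, 16^6≡10, 16^7≡25, 16^8≡22, 16^9≡1. Order = 9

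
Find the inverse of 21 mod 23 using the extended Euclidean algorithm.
Extended GCD: 21(11) + 23(-10) = 1. So 21^(-1) ≡ 11 ≡ 11 (mod 23). Verify: 21 × 11 = 231 ≡ 1 (mod 23)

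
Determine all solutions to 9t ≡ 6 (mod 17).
12

Since gcd(9, 17) = 1 divides 6, a solution exists.
Multiply both sides by the inverse of 9 mod 17:
  9^(-1) mod 17 = 2
  x ≡ 2 × 6 ≡ 12 ≡ 12 (mod 17)
Verification: 9 × 12 = 108 = 6 × 17 + 6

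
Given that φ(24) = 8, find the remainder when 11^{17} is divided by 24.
By Euler: 11^{8} ≡ 1 (mod 24) since gcd(11, 24) = 1. 17 = 2×8 + 1. So 11^{17} ≡ 11^{1} ≡ 11 (mod 24)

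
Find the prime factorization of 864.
2^5 × 3^3

Divide by primes starting from smallest:
864 ÷ 2 = 432
432 ÷ 2 = 216
216 ÷ 2 = 108
108 ÷ 2 = 54
54 ÷ 2 = 27
27 ÷ 3 = 9
9 ÷ 3 = 3
3 ÷ 3 = 1

864 = 2^5 × 3^3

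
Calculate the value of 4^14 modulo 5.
Using Fermat: 4^{4} ≡ 1 (mod 5). 14 ≡ 2 (mod 4). So 4^{14} ≡ 4^{2} ≡ 1 (mod 5)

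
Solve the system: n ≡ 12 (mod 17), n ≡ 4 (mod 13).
M = 17 × 13 = 221. M₁ = 13, y₁ ≡ 4 (mod 17). M₂ = 17, y₂ ≡ 10 (mod 13). n = 12×13×4 + 4×17×10 ≡ 199 (mod 221)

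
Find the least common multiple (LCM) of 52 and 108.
1404

First find GCD(52, 108) using the Euclidean algorithm:
52 = 0 × 108 + 52
108 = 2 × 52 + 4
52 = 13 × 4 + 0
GCD(52, 108) = 4

LCM formula: LCM(a, b) = (a × b) / GCD(a, b)
LCM(52, 108) = (52 × 108) / 4
LCM(52, 108) = 5616 / 4
LCM(52, 108) = 1404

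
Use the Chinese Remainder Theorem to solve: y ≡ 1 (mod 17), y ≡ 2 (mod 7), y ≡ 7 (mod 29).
2704

Using the Chinese Remainder Theorem:
M = product of moduli = 3451
For equation 1: M_1 = 203, 203 ≡ 16 (mod 17), inverse of 203 mod 17 is 16 (check: 16 × 16 = 256 ≡ 1 (mod 17))
For equation 2: M_2 = 493, 493 ≡ 3 (mod 7), inverse of 493 mod 7 is 5 (check: 3 × 5 = 15 ≡ 1 (mod 7))
For equation 3: M_3 = 119, 119 ≡ 3 (mod 29), inverse of 119 mod 29 is 10 (check: 3 × 10 = 30 ≡ 1 (mod 29))
Combine: y ≡ Σ r_i×M_i×(M_i⁻¹ mod m_i) = 1×203×16 + 2×493×5 + 7×119×10 = 3248 + 4930 + 8330 = 16508
16508 mod 3451 = 2704
y ≡ 2704 (mod 3451)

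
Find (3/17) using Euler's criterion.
(3/17) = 3^{8} mod 17 = -1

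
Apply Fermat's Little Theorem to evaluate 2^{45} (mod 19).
18

By Fermat's Little Theorem, a^(p-1) ≡ 1 (mod p) for prime p and gcd(a, p) = 1
Here p = 19, so 2^18 ≡ 1 (mod 19)
We can reduce the exponent: 45 mod 18 = 9
So 2^45 ≡ 2^9 (mod 19)
Computing: 2^9 mod 19 = 18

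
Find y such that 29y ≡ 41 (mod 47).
16

Since gcd(29, 47) = 1 divides 41, a solution exists.
Multiply both sides by the inverse of 29 mod 47:
  29^(-1) mod 47 = 13
  x ≡ 13 × 41 ≡ 533 ≡ 16 (mod 47)
Verification: 29 × 16 = 464 = 9 × 47 + 41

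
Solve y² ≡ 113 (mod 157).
The square roots of 113 mod 157 are 37 and 120. Verify: 37² = 1369 ≡ 113 (mod 157)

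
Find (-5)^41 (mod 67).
Using repeated squaring. (-5) ≡ 62 (mod 67). 41 = 32 + 8 + 1 (binary 101001). Repeated squaring mod 67: 62^1 ≡ 62; 62^2 ≡ 62² = 3844 ≡ 25; 62^4 ≡ 25² = 625 ≡ 22; 62^8 ≡ 22² = 484 ≡ 15; 62^16 ≡ 15² = 225 ≡ 24; 62^32 ≡ 24² = 576 ≡ 40. Multiply: (-5)^41 ≡ 62^32 × 62^8 × 62^1 ≡ 40 × 15 × 62 (mod 67): 40 × 15 = 600 ≡ 64; 64 × 62 = 3968 ≡ 15. So (-5)^41 ≡ 15 (mod 67).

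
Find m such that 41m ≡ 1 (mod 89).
41^(-1) ≡ 76 (mod 89). Verification: 41 × 76 = 3116 ≡ 1 (mod 89)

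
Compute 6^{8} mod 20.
16

Using successive squaring:
Binary expansion of 8: 1000
Powers of 6 mod 20 (each is the square of the previous):
  6^1 ≡ 6 (mod 20)
  6^2 ≡ 6² = 36 ≡ 16 (mod 20)
  6^4 ≡ 16² = 256 ≡ 16 (mod 20)
  6^8 ≡ 16² = 256 ≡ 16 (mod 20)
8 is a power of 2, so 6^8 is the last square: ≡ 16 (mod 20)
Result: 6^8 ≡ 16 (mod 20)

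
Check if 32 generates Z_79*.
p - 1 = 78 has prime divisors 2, 3, 13. Check 32^(78/q) mod 79 for each: 32^(78/2) = 32^39 ≡ 1, 32^(78/3) = 32^26 ≡ 55, 32^(78/13) = 32^6 ≡ 52 (mod 79). Since 32^39 ≡ 1 (mod 79), the order of 32 divides 39 (in fact the order is 39) ≠ 78, so it is not a primitive root.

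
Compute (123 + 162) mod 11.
10

(123 + 162) = 285
285 mod 11 = 10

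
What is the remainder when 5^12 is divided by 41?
Using repeated squaring. 12 = 8 + 4 (binary 1100). Repeated squaring mod 41: 5^1 ≡ 5; 5^2 ≡ 5² = 25 ≡ 25; 5^4 ≡ 25² = 625 ≡ 10; 5^8 ≡ 10² = 100 ≡ 18. Multiply: 5^12 = 5^8 × 5^4 ≡ 18 × 10 (mod 41): 18 × 10 = 180 ≡ 16. So 5^12 ≡ 16 (mod 41).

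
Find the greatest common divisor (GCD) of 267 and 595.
1

Using the Euclidean algorithm:
267 = 0 × 595 + 267
595 = 2 × 267 + 61
267 = 4 × 61 + 23
61 = 2 × 23 + 15
23 = 1 × 15 + 8
15 = 1 × 8 + 7
8 = 1 × 7 + 1
7 = 7 × 1 + 0

GCD(267, 595) = 1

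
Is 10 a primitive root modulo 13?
No

To verify, check if 10^(12/q) ≢ 1 (mod 13) for each prime divisor q of 12
Divisors of 12 = 12: [1, 2, 3, 4, 6, 12]
  10^(12/2) = 10^6 ≡ 1 (mod 13)
  10^(12/3) = 10^4 ≡ 3 (mod 13)
Conclusion: 10 is not a primitive root modulo 13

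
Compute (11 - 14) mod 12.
9

(11 - 14) = -3
-3 mod 12 = 9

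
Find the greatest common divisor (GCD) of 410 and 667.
1

Using the Euclidean algorithm:
410 = 0 × 667 + 410
667 = 1 × 410 + 257
410 = 1 × 257 + 153
257 = 1 × 153 + 104
153 = 1 × 104 + 49
104 = 2 × 49 + 6
49 = 8 × 6 + 1
6 = 6 × 1 + 0

GCD(410, 667) = 1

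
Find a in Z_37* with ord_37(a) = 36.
2 has order 36 mod 37 since 2^{36} ≡ 1 (mod 37) and no smaller power works.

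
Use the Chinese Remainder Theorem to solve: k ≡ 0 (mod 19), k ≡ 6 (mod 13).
M = 19 × 13 = 247. M₁ = 13, y₁ ≡ 3 (mod 19). M₂ = 19, y₂ ≡ 11 (mod 13). k = 0×13×3 + 6×19×11 ≡ 19 (mod 247)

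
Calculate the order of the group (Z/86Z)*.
42

Prime factorization: 86 = 2 × 43
Using the formula φ(n) = n × Π(1 - 1/p) for each prime factor p:
φ(86) = 86 × (1 - 1/2) × (1 - 1/43)
φ(86) = 42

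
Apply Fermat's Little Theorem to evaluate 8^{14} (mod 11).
4

By Fermat's Little Theorem, a^(p-1) ≡ 1 (mod p) for prime p and gcd(a, p) = 1
Here p = 11, so 8^10 ≡ 1 (mod 11)
We can reduce the exponent: 14 mod 10 = 4
So 8^14 ≡ 8^4 (mod 11)
Computing: 8^4 mod 11 = 4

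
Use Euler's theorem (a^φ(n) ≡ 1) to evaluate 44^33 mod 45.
By Euler: 44^{24} ≡ 1 (mod 45) since gcd(44, 45) = 1. 33 = 1×24 + 9. So 44^{33} ≡ 44^{9} ≡ 44 (mod 45)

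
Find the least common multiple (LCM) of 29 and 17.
493

First find GCD(29, 17) using the Euclidean algorithm:
29 = 1 × 17 + 12
17 = 1 × 12 + 5
12 = 2 × 5 + 2
5 = 2 × 2 + 1
2 = 2 × 1 + 0
GCD(29, 17) = 1

LCM formula: LCM(a, b) = (a × b) / GCD(a, b)
LCM(29, 17) = (29 × 17) / 1
LCM(29, 17) = 493 / 1
LCM(29, 17) = 493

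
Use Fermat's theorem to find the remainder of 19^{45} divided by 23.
19

By Fermat's Little Theorem, a^(p-1) ≡ 1 (mod p) for prime p and gcd(a, p) = 1
Here p = 23, so 19^22 ≡ 1 (mod 23)
We can reduce the exponent: 45 mod 22 = 1
So 19^45 ≡ 19^1 (mod 23)
Computing: 19^1 mod 23 = 19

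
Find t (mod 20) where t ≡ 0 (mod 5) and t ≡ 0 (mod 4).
M = 5 × 4 = 20. M₁ = 4, y₁ ≡ 4 (mod 5). M₂ = 5, y₂ ≡ 1 (mod 4). t = 0×4×4 + 0×5×1 ≡ 0 (mod 20)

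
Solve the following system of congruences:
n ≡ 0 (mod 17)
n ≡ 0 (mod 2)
0

Using the Chinese Remainder Theorem:
M = product of moduli = 34
For equation 1: M_1 = 2, 2 ≡ 2 (mod 17), inverse of 2 mod 17 is 9 (check: 2 × 9 = 18 ≡ 1 (mod 17))
For equation 2: M_2 = 17, 17 ≡ 1 (mod 2), inverse of 17 mod 2 is 1 (check: 1 × 1 = 1 ≡ 1 (mod 2))
Combine: n ≡ Σ r_i×M_i×(M_i⁻¹ mod m_i) = 0×2×9 + 0×17×1 = 0 + 0 = 0
0 mod 34 = 0
n ≡ 0 (mod 34)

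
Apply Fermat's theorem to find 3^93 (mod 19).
By Fermat: 3^{18} ≡ 1 (mod 19). 93 = 5×18 + 3. So 3^{93} ≡ 3^{3} ≡ 8 (mod 19)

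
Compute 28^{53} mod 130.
58

Using successive squaring:
Binary expansion of 53: 110101
Powers of 28 mod 130 (each is the square of the previous):
  28^1 ≡ 28 (mod 130)
  28^2 ≡ 28² = 784 ≡ 4 (mod 130)
  28^4 ≡ 4² = 16 ≡ 16 (mod 130)
  28^8 ≡ 16² = 256 ≡ 126 (mod 130)
  28^16 ≡ 126² = 15876 ≡ 16 (mod 130)
  28^32 ≡ 16² = 256 ≡ 126 (mod 130)
53 = 32 + 16 + 4 + 1, so 28^53 = 28^32 × 28^16 × 28^4 × 28^1 ≡ 126 × 16 × 16 × 28 (mod 130)
Multiplying step by step:
  126 × 16 = 2016 ≡ 66 (mod 130)
  66 × 16 = 1056 ≡ 16 (mod 130)
  16 × 28 = 448 ≡ 58 (mod 130)
Result: 28^53 ≡ 58 (mod 130)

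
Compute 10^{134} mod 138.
100

Using successive squaring:
Binary expansion of 134: 10000110
Powers of 10 mod 138 (each is the square of the previous):
  10^1 ≡ 10 (mod 138)
  10^2 ≡ 10² = 100 ≡ 100 (mod 138)
  10^4 ≡ 100² = 10000 ≡ 64 (mod 138)
  10^8 ≡ 64² = 4096 ≡ 94 (mod 138)
  10^16 ≡ 94² = 8836 ≡ 4 (mod 138)
  10^32 ≡ 4² = 16 ≡ 16 (mod 138)
  10^64 ≡ 16² = 256 ≡ 118 (mod 138)
  10^128 ≡ 118² = 13924 ≡ 124 (mod 138)
134 = 128 + 4 + 2, so 10^134 = 10^128 × 10^4 × 10^2 ≡ 124 × 64 × 100 (mod 138)
Multiplying step by step:
  124 × 64 = 7936 ≡ 70 (mod 138)
  70 × 100 = 7000 ≡ 100 (mod 138)
Result: 10^134 ≡ 100 (mod 138)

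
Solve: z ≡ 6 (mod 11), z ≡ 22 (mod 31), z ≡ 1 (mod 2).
M = 11 × 31 × 2 = 682. M₁ = 62, y₁ ≡ 8 (mod 11). M₂ = 22, y₂ ≡ 24 (mod 31). M₃ = 341, y₃ ≡ 1 (mod 2). z = 6×62×8 + 22×22×24 + 1×341×1 ≡ 611 (mod 682)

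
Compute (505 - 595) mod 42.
36

(505 - 595) = -90
-90 mod 42 = 36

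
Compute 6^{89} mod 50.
46

Using successive squaring:
Binary expansion of 89: 1011001
Powers of 6 mod 50 (each is the square of the previous):
  6^1 ≡ 6 (mod 50)
  6^2 ≡ 6² = 36 ≡ 36 (mod 50)
  6^4 ≡ 36² = 1296 ≡ 46 (mod 50)
  6^8 ≡ 46² = 2116 ≡ 16 (mod 50)
  6^16 ≡ 16² = 256 ≡ 6 (mod 50)
  6^32 ≡ 6² = 36 ≡ 36 (mod 50)
  6^64 ≡ 36² = 1296 ≡ 46 (mod 50)
89 = 64 + 16 + 8 + 1, so 6^89 = 6^64 × 6^16 × 6^8 × 6^1 ≡ 46 × 6 × 16 × 6 (mod 50)
Multiplying step by step:
  46 × 6 = 276 ≡ 26 (mod 50)
  26 × 16 = 416 ≡ 16 (mod 50)
  16 × 6 = 96 ≡ 46 (mod 50)
Result: 6^89 ≡ 46 (mod 50)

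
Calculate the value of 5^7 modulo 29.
7 = 4 + 2 + 1 (binary 111). Repeated squaring mod 29: 5^1 ≡ 5; 5^2 ≡ 5² = 25 ≡ 25; 5^4 ≡ 25² = 625 ≡ 16. Multiply: 5^7 = 5^4 × 5^2 × 5^1 ≡ 16 × 25 × 5 (mod 29): 16 × 25 = 400 ≡ 23; 23 × 5 = 115 ≡ 28. So 5^7 ≡ 28 (mod 29).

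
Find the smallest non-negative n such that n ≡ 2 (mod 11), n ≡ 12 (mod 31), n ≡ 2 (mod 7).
849

Using the Chinese Remainder Theorem:
M = product of moduli = 2387
For equation 1: M_1 = 217, 217 ≡ 8 (mod 11), inverse of 217 mod 11 is 7 (check: 8 × 7 = 56 ≡ 1 (mod 11))
For equation 2: M_2 = 77, 77 ≡ 15 (mod 31), inverse of 77 mod 31 is 29 (check: 15 × 29 = 435 ≡ 1 (mod 31))
For equation 3: M_3 = 341, 341 ≡ 5 (mod 7), inverse of 341 mod 7 is 3 (check: 5 × 3 = 15 ≡ 1 (mod 7))
Combine: n ≡ Σ r_i×M_i×(M_i⁻¹ mod m_i) = 2×217×7 + 12×77×29 + 2×341×3 = 3038 + 26796 + 2046 = 31880
31880 mod 2387 = 849
n ≡ 849 (mod 2387)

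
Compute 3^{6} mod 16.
9

Using successive squaring:
Binary expansion of 6: 110
Powers of 3 mod 16 (each is the square of the previous):
  3^1 ≡ 3 (mod 16)
  3^2 ≡ 3² = 9 ≡ 9 (mod 16)
  3^4 ≡ 9² = 81 ≡ 1 (mod 16)
6 = 4 + 2, so 3^6 = 3^4 × 3^2 ≡ 1 × 9 (mod 16)
Multiplying step by step:
  1 × 9 = 9 ≡ 9 (mod 16)
Result: 3^6 ≡ 9 (mod 16)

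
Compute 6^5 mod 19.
5 = 4 + 1 (binary 101). Repeated squaring mod 19: 6^1 ≡ 6; 6^2 ≡ 6² = 36 ≡ 17; 6^4 ≡ 17² = 289 ≡ 4. Multiply: 6^5 = 6^4 × 6^1 ≡ 4 × 6 (mod 19): 4 × 6 = 24 ≡ 5. So 6^5 ≡ 5 (mod 19).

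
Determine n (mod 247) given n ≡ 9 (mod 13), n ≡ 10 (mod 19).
48

Using the Chinese Remainder Theorem:
M = product of moduli = 247
For equation 1: M_1 = 19, 19 ≡ 6 (mod 13), inverse of 19 mod 13 is 11 (check: 6 × 11 = 66 ≡ 1 (mod 13))
For equation 2: M_2 = 13, 13 ≡ 13 (mod 19), inverse of 13 mod 19 is 3 (check: 13 × 3 = 39 ≡ 1 (mod 19))
Combine: n ≡ Σ r_i×M_i×(M_i⁻¹ mod m_i) = 9×19×11 + 10×13×3 = 1881 + 390 = 2271
2271 mod 247 = 48
n ≡ 48 (mod 247)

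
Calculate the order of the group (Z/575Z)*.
440

Prime factorization: 575 = 5^2 × 23
Using the formula φ(n) = n × Π(1 - 1/p) for each prime factor p:
φ(575) = 575 × (1 - 1/5) × (1 - 1/23)
φ(575) = 440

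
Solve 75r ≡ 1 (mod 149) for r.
75^(-1) ≡ 2 (mod 149). Verification: 75 × 2 = 150 ≡ 1 (mod 149)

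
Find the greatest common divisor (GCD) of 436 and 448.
4

Using the Euclidean algorithm:
436 = 0 × 448 + 436
448 = 1 × 436 + 12
436 = 36 × 12 + 4
12 = 3 × 4 + 0

GCD(436, 448) = 4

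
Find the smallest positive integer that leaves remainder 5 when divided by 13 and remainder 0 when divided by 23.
M = 13 × 23 = 299. M₁ = 23, y₁ ≡ 4 (mod 13). M₂ = 13, y₂ ≡ 16 (mod 23). r = 5×23×4 + 0×13×16 ≡ 161 (mod 299). The smallest positive such number is 161.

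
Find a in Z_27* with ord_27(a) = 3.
10 has order 3 mod 27 since 10^{3} ≡ 1 (mod 27) and no smaller power works.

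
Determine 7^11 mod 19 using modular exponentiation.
Using repeated squaring. 11 = 8 + 2 + 1 (binary 1011). Repeated squaring mod 19: 7^1 ≡ 7; 7^2 ≡ 7² = 49 ≡ 11; 7^4 ≡ 11² = 121 ≡ 7; 7^8 ≡ 7² = 49 ≡ 11. Multiply: 7^11 = 7^8 × 7^2 × 7^1 ≡ 11 × 11 × 7 (mod 19): 11 × 11 = 121 ≡ 7; 7 × 7 = 49 ≡ 11. So 7^11 ≡ 11 (mod 19).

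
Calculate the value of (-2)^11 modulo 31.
Using repeated squaring. (-2) ≡ 29 (mod 31). 11 = 8 + 2 + 1 (binary 1011). Repeated squaring mod 31: 29^1 ≡ 29; 29^2 ≡ 29² = 841 ≡ 4; 29^4 ≡ 4² = 16 ≡ 16; 29^8 ≡ 16² = 256 ≡ 8. Multiply: (-2)^11 ≡ 29^8 × 29^2 × 29^1 ≡ 8 × 4 × 29 (mod 31): 8 × 4 = 32 ≡ 1; 1 × 29 = 29 ≡ 29. So (-2)^11 ≡ 29 (mod 31).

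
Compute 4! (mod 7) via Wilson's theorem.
(6)! = (4)! × (5) × (6) ≡ -1 (mod 7). So (4)! ≡ -1 × [(6)(5)]^(-1) ≡ 3 (mod 7)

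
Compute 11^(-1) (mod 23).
11^(-1) ≡ 21 (mod 23). Verification: 11 × 21 = 231 ≡ 1 (mod 23)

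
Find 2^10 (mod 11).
10 = 8 + 2 (binary 1010). Repeated squaring mod 11: 2^1 ≡ 2; 2^2 ≡ 2² = 4 ≡ 4; 2^4 ≡ 4² = 16 ≡ 5; 2^8 ≡ 5² = 25 ≡ 3. Multiply: 2^10 = 2^8 × 2^2 ≡ 3 × 4 (mod 11): 3 × 4 = 12 ≡ 1. So 2^10 ≡ 1 (mod 11).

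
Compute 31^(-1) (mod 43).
31^(-1) ≡ 25 (mod 43). Verification: 31 × 25 = 775 ≡ 1 (mod 43)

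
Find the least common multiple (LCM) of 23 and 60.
1380

First find GCD(23, 60) using the Euclidean algorithm:
23 = 0 × 60 + 23
60 = 2 × 23 + 14
23 = 1 × 14 + 9
14 = 1 × 9 + 5
9 = 1 × 5 + 4
5 = 1 × 4 + 1
4 = 4 × 1 + 0
GCD(23, 60) = 1

LCM formula: LCM(a, b) = (a × b) / GCD(a, b)
LCM(23, 60) = (23 × 60) / 1
LCM(23, 60) = 1380 / 1
LCM(23, 60) = 1380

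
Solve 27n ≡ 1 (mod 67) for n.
5

Using Extended Euclidean Algorithm:
gcd(27, 67) = 1
Bezout coefficients: 27 × 5 + 67 × -2 = 1
So 27 × 5 ≡ 1 (mod 67)
The inverse is 5 mod 67 = 5
Verification: 27 × 5 = 135 = 2 × 67 + 1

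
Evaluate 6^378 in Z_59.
Using Fermat: 6^{58} ≡ 1 (mod 59). 378 ≡ 30 (mod 58). So 6^{378} ≡ 6^{30} ≡ 53 (mod 59)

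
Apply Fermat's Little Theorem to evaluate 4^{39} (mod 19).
7

By Fermat's Little Theorem, a^(p-1) ≡ 1 (mod p) for prime p and gcd(a, p) = 1
Here p = 19, so 4^18 ≡ 1 (mod 19)
We can reduce the exponent: 39 mod 18 = 3
So 4^39 ≡ 4^3 (mod 19)
Computing: 4^3 mod 19 = 7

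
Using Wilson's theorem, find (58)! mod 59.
By Wilson's theorem, (58)! ≡ -1 ≡ 58 (mod 59)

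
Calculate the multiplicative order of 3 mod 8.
Powers of 3 mod 8: 3^1≡3, 3^2≡1. Order = 2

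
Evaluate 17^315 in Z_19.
Using Fermat: 17^{18} ≡ 1 (mod 19). 315 ≡ 9 (mod 18). So 17^{315} ≡ 17^{9} ≡ 1 (mod 19)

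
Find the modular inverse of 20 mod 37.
20^(-1) ≡ 13 (mod 37). Verification: 20 × 13 = 260 ≡ 1 (mod 37)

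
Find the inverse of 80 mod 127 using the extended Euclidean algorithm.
Extended GCD: 80(27) + 127(-17) = 1. So 80^(-1) ≡ 27 ≡ 27 (mod 127). Verify: 80 × 27 = 2160 ≡ 1 (mod 127)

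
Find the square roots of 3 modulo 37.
The square roots of 3 mod 37 are 22 and 15. Verify: 22² = 484 ≡ 3 (mod 37)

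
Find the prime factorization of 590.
2 × 5 × 59

Divide by primes starting from smallest:
590 ÷ 2 = 295
295 ÷ 5 = 59
59 ÷ 59 = 1

590 = 2 × 5 × 59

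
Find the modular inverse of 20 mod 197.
20^(-1) ≡ 69 (mod 197). Verification: 20 × 69 = 1380 ≡ 1 (mod 197)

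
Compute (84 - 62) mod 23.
22

(84 - 62) = 22
22 mod 23 = 22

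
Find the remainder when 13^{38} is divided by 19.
By Fermat: 13^{18} ≡ 1 (mod 19). 38 = 2×18 + 2. So 13^{38} ≡ 13^{2} ≡ 17 (mod 19)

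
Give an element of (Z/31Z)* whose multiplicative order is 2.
30 has order 2 mod 31 since 30^{2} ≡ 1 (mod 31) and no smaller power works.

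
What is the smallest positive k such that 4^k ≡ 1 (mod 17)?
Powers of 4 mod 17: 4^1≡4, 4^2≡16, 4^3≡13, 4^4≡1. Order = 4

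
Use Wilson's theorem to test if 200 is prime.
(199)! mod 200 = 0. Since 0 ≢ -1 (mod 200), 200 is not prime.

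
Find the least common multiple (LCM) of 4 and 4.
4

First find GCD(4, 4) using the Euclidean algorithm:
4 = 1 × 4 + 0
GCD(4, 4) = 4

LCM formula: LCM(a, b) = (a × b) / GCD(a, b)
LCM(4, 4) = (4 × 4) / 4
LCM(4, 4) = 16 / 4
LCM(4, 4) = 4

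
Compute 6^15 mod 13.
Using Fermat: 6^{12} ≡ 1 (mod 13). 15 ≡ 3 (mod 12). So 6^{15} ≡ 6^{3} ≡ 8 (mod 13)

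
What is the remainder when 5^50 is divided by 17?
Using Fermat: 5^{16} ≡ 1 (mod 17). 50 ≡ 2 (mod 16). So 5^{50} ≡ 5^{2} ≡ 8 (mod 17)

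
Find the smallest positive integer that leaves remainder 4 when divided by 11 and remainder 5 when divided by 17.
M = 11 × 17 = 187. M₁ = 17, y₁ ≡ 2 (mod 11). M₂ = 11, y₂ ≡ 14 (mod 17). z = 4×17×2 + 5×11×14 ≡ 158 (mod 187). The smallest positive such number is 158.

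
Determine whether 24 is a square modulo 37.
By Euler's criterion: 24^{18} ≡ 36 (mod 37). Since this equals -1 (≡ 36), 24 is not a QR.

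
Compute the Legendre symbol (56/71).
(56/71) = 56^{35} mod 71 = -1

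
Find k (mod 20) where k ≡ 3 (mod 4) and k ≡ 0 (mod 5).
M = 4 × 5 = 20. M₁ = 5, y₁ ≡ 1 (mod 4). M₂ = 4, y₂ ≡ 4 (mod 5). k = 3×5×1 + 0×4×4 ≡ 15 (mod 20)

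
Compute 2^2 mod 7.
2 = 2 (binary 10). Repeated squaring mod 7: 2^1 ≡ 2; 2^2 ≡ 2² = 4 ≡ 4. So 2^2 ≡ 4 (mod 7).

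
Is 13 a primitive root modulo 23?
No

To verify, check if 13^(22/q) ≢ 1 (mod 23) for each prime divisor q of 22
Divisors of 22 = 22: [1, 2, 11, 22]
  13^(22/2) = 13^11 ≡ 1 (mod 23)
  13^(22/11) = 13^2 ≡ 8 (mod 23)
Conclusion: 13 is not a primitive root modulo 23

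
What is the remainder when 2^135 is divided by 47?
Using Fermat: 2^{46} ≡ 1 (mod 47). 135 ≡ 43 (mod 46). So 2^{135} ≡ 2^{43} ≡ 6 (mod 47)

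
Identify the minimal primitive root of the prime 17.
p - 1 = 16 has prime divisors 2. h is a primitive root mod 17 iff h^(16/q) ≢ 1 (mod 17) for each such q.
h = 2: 2^8 ≡ 1 (mod 17); 2^8 ≡ 1, so not a primitive root.
h = 3: 3^8 ≡ 16 (mod 17); none is 1, so 3 has order 16 and is a primitive root.
The smallest primitive root mod 17 is g = 3.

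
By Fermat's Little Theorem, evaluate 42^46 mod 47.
By Fermat's Little Theorem, 42^{46} ≡ 1 (mod 47) since 47 is prime and gcd(42, 47) = 1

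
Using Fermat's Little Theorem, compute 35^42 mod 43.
By Fermat's Little Theorem, 35^{42} ≡ 1 (mod 43) since 43 is prime and gcd(35, 43) = 1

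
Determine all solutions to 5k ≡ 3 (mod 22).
5

Since gcd(5, 22) = 1 divides 3, a solution exists.
Multiply both sides by the inverse of 5 mod 22:
  5^(-1) mod 22 = 9
  x ≡ 9 × 3 ≡ 27 ≡ 5 (mod 22)
Verification: 5 × 5 = 25 = 1 × 22 + 3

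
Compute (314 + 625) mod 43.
36

(314 + 625) = 939
939 mod 43 = 36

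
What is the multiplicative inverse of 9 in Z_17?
9^(-1) ≡ 2 (mod 17). Verification: 9 × 2 = 18 ≡ 1 (mod 17)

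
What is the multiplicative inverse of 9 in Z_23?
9^(-1) ≡ 18 (mod 23). Verification: 9 × 18 = 162 ≡ 1 (mod 23)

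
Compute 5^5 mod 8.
5 = 4 + 1 (binary 101). Repeated squaring mod 8: 5^1 ≡ 5; 5^2 ≡ 5² = 25 ≡ 1; 5^4 ≡ 1² = 1 ≡ 1. Multiply: 5^5 = 5^4 × 5^1 ≡ 1 × 5 (mod 8): 1 × 5 = 5 ≡ 5. So 5^5 ≡ 5 (mod 8).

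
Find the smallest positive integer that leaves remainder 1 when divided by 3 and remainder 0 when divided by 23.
M = 3 × 23 = 69. M₁ = 23, y₁ ≡ 2 (mod 3). M₂ = 3, y₂ ≡ 8 (mod 23). t = 1×23×2 + 0×3×8 ≡ 46 (mod 69). The smallest positive such number is 46.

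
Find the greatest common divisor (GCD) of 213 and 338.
1

Using the Euclidean algorithm:
213 = 0 × 338 + 213
338 = 1 × 213 + 125
213 = 1 × 125 + 88
125 = 1 × 88 + 37
88 = 2 × 37 + 14
37 = 2 × 14 + 9
14 = 1 × 9 + 5
9 = 1 × 5 + 4
5 = 1 × 4 + 1
4 = 4 × 1 + 0

GCD(213, 338) = 1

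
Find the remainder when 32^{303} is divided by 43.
By Fermat: 32^{42} ≡ 1 (mod 43). 303 = 7×42 + 9. So 32^{303} ≡ 32^{9} ≡ 8 (mod 43)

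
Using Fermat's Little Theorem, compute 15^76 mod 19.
By Fermat: 15^{18} ≡ 1 (mod 19). 76 = 4×18 + 4. So 15^{76} ≡ 15^{4} ≡ 9 (mod 19)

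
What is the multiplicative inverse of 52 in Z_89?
52^(-1) ≡ 12 (mod 89). Verification: 52 × 12 = 624 ≡ 1 (mod 89)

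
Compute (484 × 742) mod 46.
6

(484 × 742) = 359128
359128 mod 46 = 6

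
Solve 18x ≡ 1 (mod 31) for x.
19

Using Extended Euclidean Algorithm:
gcd(18, 31) = 1
Bezout coefficients: 18 × -12 + 31 × 7 = 1
So 18 × -12 ≡ 1 (mod 31)
The inverse is -12 mod 31 = 19
Verification: 18 × 19 = 342 = 11 × 31 + 1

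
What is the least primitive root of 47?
5

A primitive root g modulo p has order p-1 = 46
Prime divisors of 46: [2, 23]
g is a primitive root iff g^(46/q) ≢ 1 (mod 47) for each prime divisor q
Testing small values:
  g = 2: 2^23 ≡ 1, 2^2 ≡ 4 (mod 47) → 2^23 ≡ 1, not primitive root
  g = 3: 3^23 ≡ 1, 3^2 ≡ 9 (mod 47) → 3^23 ≡ 1, not primitive root
  g = 4: 4^23 ≡ 1, 4^2 ≡ 16 (mod 47) → 4^23 ≡ 1, not primitive root
  g = 5: 5^23 ≡ 46, 5^2 ≡ 25 (mod 47) → none is 1, primitive root!
The smallest primitive root is 5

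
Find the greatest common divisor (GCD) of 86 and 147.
1

Using the Euclidean algorithm:
86 = 0 × 147 + 86
147 = 1 × 86 + 61
86 = 1 × 61 + 25
61 = 2 × 25 + 11
25 = 2 × 11 + 3
11 = 3 × 3 + 2
3 = 1 × 2 + 1
2 = 2 × 1 + 0

GCD(86, 147) = 1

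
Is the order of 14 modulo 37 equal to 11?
No, the actual order is 12, not 11.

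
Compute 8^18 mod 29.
Using repeated squaring. 18 = 16 + 2 (binary 10010). Repeated squaring mod 29: 8^1 ≡ 8; 8^2 ≡ 8² = 64 ≡ 6; 8^4 ≡ 6² = 36 ≡ 7; 8^8 ≡ 7² = 49 ≡ 20; 8^16 ≡ 20² = 400 ≡ 23. Multiply: 8^18 = 8^16 × 8^2 ≡ 23 × 6 (mod 29): 23 × 6 = 138 ≡ 22. So 8^18 ≡ 22 (mod 29).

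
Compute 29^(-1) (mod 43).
29^(-1) ≡ 3 (mod 43). Verification: 29 × 3 = 87 ≡ 1 (mod 43)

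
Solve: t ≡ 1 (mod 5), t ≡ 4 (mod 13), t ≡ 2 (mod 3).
M = 5 × 13 × 3 = 195. M₁ = 39, y₁ ≡ 4 (mod 5). M₂ = 15, y₂ ≡ 7 (mod 13). M₃ = 65, y₃ ≡ 2 (mod 3). t = 1×39×4 + 4×15×7 + 2×65×2 ≡ 56 (mod 195)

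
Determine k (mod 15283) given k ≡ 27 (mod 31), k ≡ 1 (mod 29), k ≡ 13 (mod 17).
523

Using the Chinese Remainder Theorem:
M = product of moduli = 15283
For equation 1: M_1 = 493, 493 ≡ 28 (mod 31), inverse of 493 mod 31 is 10 (check: 28 × 10 = 280 ≡ 1 (mod 31))
For equation 2: M_2 = 527, 527 ≡ 5 (mod 29), inverse of 527 mod 29 is 6 (check: 5 × 6 = 30 ≡ 1 (mod 29))
For equation 3: M_3 = 899, 899 ≡ 15 (mod 17), inverse of 899 mod 17 is 8 (check: 15 × 8 = 120 ≡ 1 (mod 17))
Combine: k ≡ Σ r_i×M_i×(M_i⁻¹ mod m_i) = 27×493×10 + 1×527×6 + 13×899×8 = 133110 + 3162 + 93496 = 229768
229768 mod 15283 = 523
k ≡ 523 (mod 15283)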